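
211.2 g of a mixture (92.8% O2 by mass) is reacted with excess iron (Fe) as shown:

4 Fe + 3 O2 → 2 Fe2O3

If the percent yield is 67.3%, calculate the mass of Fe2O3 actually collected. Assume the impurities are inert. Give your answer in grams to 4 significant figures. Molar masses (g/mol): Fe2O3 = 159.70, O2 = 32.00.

Pure O2 available = 211.2 g × 0.928 = 195.99 g.
n(O2) = 195.99 g / 32.00 g/mol = 6.1248 mol.
From the equation the O2:Fe2O3 mole ratio is 3:2, so n(Fe2O3) = 6.1248 × 2/3 = 4.0832 mol.
Mass of Fe2O3 = 4.0832 mol × 159.70 g/mol = 652.09 g.
Actual mass collected = 652.09 g × 0.673 = 438.85 g.

438.9 g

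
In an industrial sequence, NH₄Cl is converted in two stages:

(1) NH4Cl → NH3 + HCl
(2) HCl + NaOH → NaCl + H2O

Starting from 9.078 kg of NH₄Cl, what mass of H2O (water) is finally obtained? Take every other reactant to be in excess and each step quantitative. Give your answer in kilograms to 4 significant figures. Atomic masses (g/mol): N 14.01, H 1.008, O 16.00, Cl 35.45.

3.057 kg

M(NH4Cl) = 14.01 + 4(1.008) + 35.45 = 53.492 g/mol.
M(H2O) = 2(1.008) + 16.00 = 18.016 g/mol.
9.078 kg = 9078.0 g.
n(NH4Cl) = 9078.0 / 53.492 = 169.71 mol.
Step 1 gives a 1:1 ratio of NH4Cl to HCl, so n(HCl) = 169.71 mol.
In step 2 the HCl:H2O ratio is 1:1, so n(H2O) = 169.71 mol.
Mass of H2O = 169.71 × 18.016 = 3057.5 g = 3.057 kg.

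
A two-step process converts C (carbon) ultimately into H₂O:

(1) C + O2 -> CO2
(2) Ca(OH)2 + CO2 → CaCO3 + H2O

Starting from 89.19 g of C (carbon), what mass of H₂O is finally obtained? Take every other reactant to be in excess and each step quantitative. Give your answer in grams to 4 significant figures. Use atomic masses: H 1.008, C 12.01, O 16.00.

133.8 g

M(C) = 12.01 g/mol.
M(H2O) = 2(1.008) + 16.00 = 18.016 g/mol.
n(C) = 89.190 / 12.01 = 7.4263 mol.
Step 1 gives a 1:1 ratio of C to CO2, so n(CO2) = 7.4263 mol.
In step 2 the CO2:H2O ratio is 1:1, so n(H2O) = 7.4263 mol.
Mass of H2O = 7.4263 × 18.016 = 133.79 g.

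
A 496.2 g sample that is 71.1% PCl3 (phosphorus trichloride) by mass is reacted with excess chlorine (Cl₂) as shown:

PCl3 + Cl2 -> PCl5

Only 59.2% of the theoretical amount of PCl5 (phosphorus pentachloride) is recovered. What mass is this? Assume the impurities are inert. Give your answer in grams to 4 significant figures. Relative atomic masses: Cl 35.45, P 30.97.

316.7 g

Pure PCl3 available = 496.2 g × 0.711 = 352.80 g.
M(PCl3) = 30.97 + 3(35.45) = 137.32 g/mol.
M(PCl5) = 30.97 + 5(35.45) = 208.22 g/mol.
n(PCl3) = 352.80 g / 137.32 g/mol = 2.5692 mol.
From the equation the PCl3:PCl5 mole ratio is 1:1, so n(PCl5) = 2.5692 × 1/1 = 2.5692 mol.
Mass of PCl5 = 2.5692 mol × 208.22 g/mol = 534.95 g.
Actual mass collected = 534.95 g × 0.592 = 316.69 g.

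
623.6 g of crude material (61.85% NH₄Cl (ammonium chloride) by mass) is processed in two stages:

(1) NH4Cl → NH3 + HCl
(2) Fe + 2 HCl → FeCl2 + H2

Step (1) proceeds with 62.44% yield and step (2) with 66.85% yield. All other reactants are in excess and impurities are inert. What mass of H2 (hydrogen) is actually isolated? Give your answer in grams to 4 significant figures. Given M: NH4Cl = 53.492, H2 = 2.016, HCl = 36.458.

3.034 g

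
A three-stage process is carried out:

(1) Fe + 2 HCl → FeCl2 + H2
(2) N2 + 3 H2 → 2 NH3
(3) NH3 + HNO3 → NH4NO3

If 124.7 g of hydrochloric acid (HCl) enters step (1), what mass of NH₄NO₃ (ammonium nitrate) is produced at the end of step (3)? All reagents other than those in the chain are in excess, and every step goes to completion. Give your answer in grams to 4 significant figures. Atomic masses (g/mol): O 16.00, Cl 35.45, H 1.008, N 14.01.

91.27 g

M(HCl) = 1.008 + 35.45 = 36.458 g/mol.
M(NH4NO3) = 2(14.01) + 4(1.008) + 3(16.00) = 80.052 g/mol.
n(HCl) = 124.7 / 36.458 = 3.4204 mol.
Reaction (1): HCl→H2 ratio 2:1 ⇒ n(H2) = 1.7102 mol.
Reaction (2): H2→NH3 ratio 3:2 ⇒ n(NH3) = 1.1401 mol.
Reaction (3): NH3→NH4NO3 ratio 1:1 ⇒ n(NH4NO3) = 1.1401 mol.
Mass of NH4NO3 = 1.1401 × 80.052 = 91.269 g.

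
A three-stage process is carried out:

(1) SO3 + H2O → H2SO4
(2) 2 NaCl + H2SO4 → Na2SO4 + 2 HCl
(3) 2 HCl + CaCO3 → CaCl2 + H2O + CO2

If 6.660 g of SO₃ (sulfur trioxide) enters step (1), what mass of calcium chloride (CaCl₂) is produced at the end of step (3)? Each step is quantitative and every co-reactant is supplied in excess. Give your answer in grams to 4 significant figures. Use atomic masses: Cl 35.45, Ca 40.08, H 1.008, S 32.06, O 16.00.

9.232 g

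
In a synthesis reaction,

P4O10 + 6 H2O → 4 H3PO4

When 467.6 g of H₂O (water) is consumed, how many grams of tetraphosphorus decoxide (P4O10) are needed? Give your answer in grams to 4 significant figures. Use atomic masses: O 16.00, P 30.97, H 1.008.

1228 g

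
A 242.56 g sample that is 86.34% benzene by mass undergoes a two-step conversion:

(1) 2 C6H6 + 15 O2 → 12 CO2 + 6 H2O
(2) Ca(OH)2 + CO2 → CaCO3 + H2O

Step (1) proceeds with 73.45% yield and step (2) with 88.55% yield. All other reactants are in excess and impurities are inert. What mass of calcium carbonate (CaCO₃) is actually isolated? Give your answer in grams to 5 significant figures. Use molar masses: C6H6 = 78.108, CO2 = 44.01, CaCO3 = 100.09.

1047.3 g

Pure C6H6 = 242.56 × 0.8634 = 209.426 g.
n(C6H6) = 209.426 / 78.108 = 2.68124 mol.
Step 1 (C6H6:CO2 = 2:12): theoretical n(CO2) = 16.0874 mol; at 73.45% yield, n(CO2) = 11.8162 mol.
Step 2 (CO2:CaCO3 = 1:1): theoretical n(CaCO3) = 11.8162 mol, so theoretical mass = 11.8162 × 100.09 = 1182.69 g.
At 88.55% yield, actual mass of CaCO3 = 1182.69 × 0.8855 = 1047.27 g.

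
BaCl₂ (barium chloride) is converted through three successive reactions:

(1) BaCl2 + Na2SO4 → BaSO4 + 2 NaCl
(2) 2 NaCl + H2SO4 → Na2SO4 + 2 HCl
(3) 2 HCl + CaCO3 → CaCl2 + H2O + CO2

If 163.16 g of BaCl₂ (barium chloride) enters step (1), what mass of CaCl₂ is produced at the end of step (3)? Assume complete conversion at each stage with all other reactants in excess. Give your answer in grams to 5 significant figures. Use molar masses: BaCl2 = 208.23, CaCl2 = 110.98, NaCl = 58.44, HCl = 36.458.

86.959 g

n(BaCl2) = 163.16 / 208.23 = 0.783557 mol.
Reaction (1): BaCl2→NaCl ratio 1:2 ⇒ n(NaCl) = 1.56711 mol.
Reaction (2): NaCl→HCl ratio 2:2 ⇒ n(HCl) = 1.56711 mol.
Reaction (3): HCl→CaCl2 ratio 2:1 ⇒ n(CaCl2) = 0.783557 mol.
Mass of CaCl2 = 0.783557 × 110.98 = 86.9591 g.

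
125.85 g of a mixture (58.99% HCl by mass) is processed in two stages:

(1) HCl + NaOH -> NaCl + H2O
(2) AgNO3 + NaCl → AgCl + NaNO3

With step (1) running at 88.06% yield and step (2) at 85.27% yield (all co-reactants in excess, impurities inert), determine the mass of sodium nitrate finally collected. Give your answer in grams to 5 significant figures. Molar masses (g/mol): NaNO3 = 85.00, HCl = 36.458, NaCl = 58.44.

129.97 g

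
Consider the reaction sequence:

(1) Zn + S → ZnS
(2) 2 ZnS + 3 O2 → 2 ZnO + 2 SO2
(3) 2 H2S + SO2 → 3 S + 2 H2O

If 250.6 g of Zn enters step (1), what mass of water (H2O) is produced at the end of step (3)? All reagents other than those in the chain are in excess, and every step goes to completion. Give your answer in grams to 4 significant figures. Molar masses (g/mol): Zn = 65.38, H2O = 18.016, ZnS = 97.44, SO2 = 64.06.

138.1 g

n(Zn) = 250.6 / 65.38 = 3.8330 mol.
Reaction (1): Zn→ZnS ratio 1:1 ⇒ n(ZnS) = 3.8330 mol.
Reaction (2): ZnS→SO2 ratio 2:2 ⇒ n(SO2) = 3.8330 mol.
Reaction (3): SO2→H2O ratio 1:2 ⇒ n(H2O) = 7.6660 mol.
Mass of H2O = 7.6660 × 18.016 = 138.11 g.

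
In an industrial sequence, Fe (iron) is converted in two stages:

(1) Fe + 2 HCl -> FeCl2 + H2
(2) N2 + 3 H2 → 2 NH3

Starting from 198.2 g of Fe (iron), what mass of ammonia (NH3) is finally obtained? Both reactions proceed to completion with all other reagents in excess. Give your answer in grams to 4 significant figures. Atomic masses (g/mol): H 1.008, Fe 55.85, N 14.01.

40.30 g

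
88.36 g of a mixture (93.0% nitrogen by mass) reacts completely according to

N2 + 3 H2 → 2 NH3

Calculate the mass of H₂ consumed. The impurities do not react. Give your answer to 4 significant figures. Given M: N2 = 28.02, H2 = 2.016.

17.74 g

Mass of pure N2 = 88.36 g × 0.930 = 82.175 g.
n(N2) = 82.175 g / 28.02 g/mol = 2.9327 mol.
From the equation the N2:H2 mole ratio is 1:3, so n(H2) = 2.9327 × 3/1 = 8.7982 mol.
Mass of H2 = 8.7982 mol × 2.016 g/mol = 17.737 g.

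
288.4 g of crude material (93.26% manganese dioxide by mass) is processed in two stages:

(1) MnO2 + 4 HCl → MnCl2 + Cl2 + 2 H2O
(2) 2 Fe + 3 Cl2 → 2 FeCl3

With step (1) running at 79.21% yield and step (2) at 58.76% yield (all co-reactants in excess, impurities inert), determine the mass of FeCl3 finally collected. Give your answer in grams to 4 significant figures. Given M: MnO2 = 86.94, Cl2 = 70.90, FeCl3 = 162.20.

Pure MnO2 = 288.4 × 0.9326 = 268.96 g.
n(MnO2) = 268.96 / 86.94 = 3.0936 mol.
Step 1 (MnO2:Cl2 = 1:1): theoretical n(Cl2) = 3.0936 mol; at 79.21% yield, n(Cl2) = 2.4505 mol.
Step 2 (Cl2:FeCl3 = 3:2): theoretical n(FeCl3) = 1.6337 mol, so theoretical mass = 1.6337 × 162.20 = 264.98 g.
At 58.76% yield, actual mass of FeCl3 = 264.98 × 0.5876 = 155.70 g.

155.7 g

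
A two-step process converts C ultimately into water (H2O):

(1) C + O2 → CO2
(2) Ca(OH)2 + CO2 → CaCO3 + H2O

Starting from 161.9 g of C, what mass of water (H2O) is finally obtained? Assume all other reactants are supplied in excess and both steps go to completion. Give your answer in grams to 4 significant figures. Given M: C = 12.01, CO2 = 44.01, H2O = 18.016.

242.9 g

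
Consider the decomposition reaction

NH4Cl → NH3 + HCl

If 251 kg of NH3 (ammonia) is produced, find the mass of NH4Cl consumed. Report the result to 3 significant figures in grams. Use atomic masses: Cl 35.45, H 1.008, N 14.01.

M(NH3) = 14.01 + 3(1.008) = 17.034 g/mol.
M(NH4Cl) = 14.01 + 4(1.008) + 35.45 = 53.492 g/mol.
Convert: 251 kg = 251000 g.
n(NH3) = 251000 g / 17.034 g/mol = 14740 mol.
From the equation the NH3:NH4Cl mole ratio is 1:1, so n(NH4Cl) = 14740 × 1/1 = 14740 mol.
Mass of NH4Cl = 14740 mol × 53.492 g/mol = 788200 g.

788000 g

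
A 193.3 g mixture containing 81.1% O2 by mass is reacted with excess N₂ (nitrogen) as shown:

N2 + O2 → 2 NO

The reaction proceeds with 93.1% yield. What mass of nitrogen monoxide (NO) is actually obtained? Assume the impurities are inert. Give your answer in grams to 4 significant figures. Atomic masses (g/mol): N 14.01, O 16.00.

273.7 g

Pure O2 available = 193.3 g × 0.811 = 156.77 g.
M(O2) = 2(16.00) = 32.00 g/mol.
M(NO) = 14.01 + 16.00 = 30.01 g/mol.
n(O2) = 156.77 g / 32.00 g/mol = 4.8989 mol.
From the equation the O2:NO mole ratio is 1:2, so n(NO) = 4.8989 × 2/1 = 9.7979 mol.
Mass of NO = 9.7979 mol × 30.01 g/mol = 294.03 g.
Actual mass collected = 294.03 g × 0.931 = 273.75 g.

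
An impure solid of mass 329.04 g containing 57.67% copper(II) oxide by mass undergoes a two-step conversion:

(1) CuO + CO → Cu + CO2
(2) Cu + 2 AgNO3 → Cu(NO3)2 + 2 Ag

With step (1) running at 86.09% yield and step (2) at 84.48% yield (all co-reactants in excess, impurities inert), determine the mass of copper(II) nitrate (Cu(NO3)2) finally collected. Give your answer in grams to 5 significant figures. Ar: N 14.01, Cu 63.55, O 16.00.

325.41 g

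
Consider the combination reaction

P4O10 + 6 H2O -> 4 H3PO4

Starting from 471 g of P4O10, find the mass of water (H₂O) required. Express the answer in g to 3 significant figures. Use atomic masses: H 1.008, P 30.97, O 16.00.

M(P4O10) = 4(30.97) + 10(16.00) = 283.88 g/mol.
M(H2O) = 2(1.008) + 16.00 = 18.016 g/mol.
n(P4O10) = 471.0 g / 283.88 g/mol = 1.659 mol.
From the equation the P4O10:H2O mole ratio is 1:6, so n(H2O) = 1.659 × 6/1 = 9.955 mol.
Mass of H2O = 9.955 mol × 18.016 g/mol = 179.3 g.

179 g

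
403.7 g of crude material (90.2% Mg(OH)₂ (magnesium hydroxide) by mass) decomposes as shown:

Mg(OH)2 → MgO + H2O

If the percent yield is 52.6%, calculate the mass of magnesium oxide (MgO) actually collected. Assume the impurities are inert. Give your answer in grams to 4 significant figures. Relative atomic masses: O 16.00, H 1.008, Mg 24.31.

Pure Mg(OH)2 available = 403.7 g × 0.902 = 364.14 g.
M(Mg(OH)2) = 24.31 + 2(16.00) + 2(1.008) = 58.326 g/mol.
M(MgO) = 24.31 + 16.00 = 40.31 g/mol.
n(Mg(OH)2) = 364.14 g / 58.326 g/mol = 6.2431 mol.
From the equation the Mg(OH)2:MgO mole ratio is 1:1, so n(MgO) = 6.2431 × 1/1 = 6.2431 mol.
Mass of MgO = 6.2431 mol × 40.31 g/mol = 251.66 g.
Actual mass collected = 251.66 g × 0.526 = 132.37 g.

132.4 g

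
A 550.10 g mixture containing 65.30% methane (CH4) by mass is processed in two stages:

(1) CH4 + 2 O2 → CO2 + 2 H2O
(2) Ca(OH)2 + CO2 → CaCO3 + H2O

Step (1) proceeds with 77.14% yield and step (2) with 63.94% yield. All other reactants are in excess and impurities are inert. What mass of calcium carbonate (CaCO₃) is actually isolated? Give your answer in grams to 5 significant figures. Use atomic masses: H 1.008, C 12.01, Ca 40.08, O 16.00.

Pure CH4 = 550.10 × 0.6530 = 359.215 g.
M(CH4) = 12.01 + 4(1.008) = 16.042 g/mol.
M(CaCO3) = 40.08 + 12.01 + 3(16.00) = 100.09 g/mol.
n(CH4) = 359.215 / 16.042 = 22.3922 mol.
Step 1 (CH4:CO2 = 1:1): theoretical n(CO2) = 22.3922 mol; at 77.14% yield, n(CO2) = 17.2733 mol.
Step 2 (CO2:CaCO3 = 1:1): theoretical n(CaCO3) = 17.2733 mol, so theoretical mass = 17.2733 × 100.09 = 1728.89 g.
At 63.94% yield, actual mass of CaCO3 = 1728.89 × 0.6394 = 1105.45 g.

1105.5 g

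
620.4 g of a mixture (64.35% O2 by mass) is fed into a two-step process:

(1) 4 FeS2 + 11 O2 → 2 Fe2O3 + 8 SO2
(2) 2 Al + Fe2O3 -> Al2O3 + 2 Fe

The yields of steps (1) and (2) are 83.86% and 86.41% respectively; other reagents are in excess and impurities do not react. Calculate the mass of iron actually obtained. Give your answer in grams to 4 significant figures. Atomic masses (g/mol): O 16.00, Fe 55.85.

Pure O2 = 620.4 × 0.6435 = 399.23 g.
M(O2) = 2(16.00) = 32.00 g/mol.
M(Fe) = 55.85 g/mol.
n(O2) = 399.23 / 32.00 = 12.476 mol.
Step 1 (O2:Fe2O3 = 11:2): theoretical n(Fe2O3) = 2.2683 mol; at 83.86% yield, n(Fe2O3) = 1.9022 mol.
Step 2 (Fe2O3:Fe = 1:2): theoretical n(Fe) = 3.8045 mol, so theoretical mass = 3.8045 × 55.85 = 212.48 g.
At 86.41% yield, actual mass of Fe = 212.48 × 0.8641 = 183.60 g.

183.6 g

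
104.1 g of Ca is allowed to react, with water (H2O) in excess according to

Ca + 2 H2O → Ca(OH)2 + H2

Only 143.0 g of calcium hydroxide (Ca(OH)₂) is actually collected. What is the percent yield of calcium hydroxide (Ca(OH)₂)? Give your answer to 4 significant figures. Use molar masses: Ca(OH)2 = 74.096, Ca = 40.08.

74.31 %

n(Ca) = 104.10 g / 40.08 g/mol = 2.5973 mol.
From the equation the Ca:Ca(OH)2 mole ratio is 1:1, so n(Ca(OH)2) = 2.5973 × 1/1 = 2.5973 mol.
Mass of Ca(OH)2 = 2.5973 mol × 74.096 g/mol = 192.45 g.
This is the theoretical yield. Percent yield = 143.0 g / 192.45 g × 100% = 74.305%.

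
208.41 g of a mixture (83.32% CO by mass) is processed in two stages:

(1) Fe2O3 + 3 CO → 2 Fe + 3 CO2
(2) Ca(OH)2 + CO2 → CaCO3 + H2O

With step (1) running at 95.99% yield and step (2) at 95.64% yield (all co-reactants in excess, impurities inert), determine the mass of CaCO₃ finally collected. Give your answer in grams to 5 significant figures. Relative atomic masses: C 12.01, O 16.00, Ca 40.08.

569.65 g

Pure CO = 208.41 × 0.8332 = 173.647 g.
M(CO) = 12.01 + 16.00 = 28.01 g/mol.
M(CaCO3) = 40.08 + 12.01 + 3(16.00) = 100.09 g/mol.
n(CO) = 173.647 / 28.01 = 6.19947 mol.
Step 1 (CO:CO2 = 3:3): theoretical n(CO2) = 6.19947 mol; at 95.99% yield, n(CO2) = 5.95087 mol.
Step 2 (CO2:CaCO3 = 1:1): theoretical n(CaCO3) = 5.95087 mol, so theoretical mass = 5.95087 × 100.09 = 595.623 g.
At 95.64% yield, actual mass of CaCO3 = 595.623 × 0.9564 = 569.654 g.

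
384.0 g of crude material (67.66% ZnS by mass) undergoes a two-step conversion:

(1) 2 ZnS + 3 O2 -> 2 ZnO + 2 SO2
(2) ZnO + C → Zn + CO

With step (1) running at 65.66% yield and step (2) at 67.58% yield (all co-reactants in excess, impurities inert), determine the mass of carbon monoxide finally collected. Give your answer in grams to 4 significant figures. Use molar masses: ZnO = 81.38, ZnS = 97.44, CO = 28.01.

Pure ZnS = 384.0 × 0.6766 = 259.81 g.
n(ZnS) = 259.81 / 97.44 = 2.6664 mol.
Step 1 (ZnS:ZnO = 2:2): theoretical n(ZnO) = 2.6664 mol; at 65.66% yield, n(ZnO) = 1.7508 mol.
Step 2 (ZnO:CO = 1:1): theoretical n(CO) = 1.7508 mol, so theoretical mass = 1.7508 × 28.01 = 49.039 g.
At 67.58% yield, actual mass of CO = 49.039 × 0.6758 = 33.140 g.

33.14 g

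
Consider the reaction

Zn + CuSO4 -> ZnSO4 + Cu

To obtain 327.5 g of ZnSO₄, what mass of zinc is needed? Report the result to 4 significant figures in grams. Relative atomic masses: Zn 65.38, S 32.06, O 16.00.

M(ZnSO4) = 65.38 + 32.06 + 4(16.00) = 161.44 g/mol.
M(Zn) = 65.38 g/mol.
n(ZnSO4) = 327.50 g / 161.44 g/mol = 2.0286 mol.
From the equation the ZnSO4:Zn mole ratio is 1:1, so n(Zn) = 2.0286 × 1/1 = 2.0286 mol.
Mass of Zn = 2.0286 mol × 65.38 g/mol = 132.63 g.

132.6 g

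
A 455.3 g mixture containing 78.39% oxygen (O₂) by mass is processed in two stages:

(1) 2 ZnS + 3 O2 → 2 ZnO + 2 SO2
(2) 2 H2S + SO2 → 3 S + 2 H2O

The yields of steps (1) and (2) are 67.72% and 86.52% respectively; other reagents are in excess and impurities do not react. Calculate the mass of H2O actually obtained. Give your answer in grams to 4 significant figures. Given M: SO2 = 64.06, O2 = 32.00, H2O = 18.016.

157.0 g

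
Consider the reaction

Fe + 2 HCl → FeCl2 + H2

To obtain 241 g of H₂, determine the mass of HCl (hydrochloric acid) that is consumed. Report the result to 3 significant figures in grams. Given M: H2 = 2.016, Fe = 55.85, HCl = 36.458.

8720 g

n(H2) = 241.0 g / 2.016 g/mol = 119.5 mol.
From the equation the H2:HCl mole ratio is 1:2, so n(HCl) = 119.5 × 2/1 = 239.1 mol.
Mass of HCl = 239.1 mol × 36.458 g/mol = 8717 g.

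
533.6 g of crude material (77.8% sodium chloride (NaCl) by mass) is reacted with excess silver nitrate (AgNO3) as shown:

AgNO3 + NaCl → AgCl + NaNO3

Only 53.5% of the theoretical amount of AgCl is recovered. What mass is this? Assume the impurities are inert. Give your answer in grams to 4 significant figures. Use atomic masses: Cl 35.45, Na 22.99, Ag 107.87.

Pure NaCl available = 533.6 g × 0.778 = 415.14 g.
M(NaCl) = 22.99 + 35.45 = 58.44 g/mol.
M(AgCl) = 107.87 + 35.45 = 143.32 g/mol.
n(NaCl) = 415.14 g / 58.44 g/mol = 7.1037 mol.
From the equation the NaCl:AgCl mole ratio is 1:1, so n(AgCl) = 7.1037 × 1/1 = 7.1037 mol.
Mass of AgCl = 7.1037 mol × 143.32 g/mol = 1018.1 g.
Actual mass collected = 1018.1 g × 0.535 = 544.69 g.

544.7 g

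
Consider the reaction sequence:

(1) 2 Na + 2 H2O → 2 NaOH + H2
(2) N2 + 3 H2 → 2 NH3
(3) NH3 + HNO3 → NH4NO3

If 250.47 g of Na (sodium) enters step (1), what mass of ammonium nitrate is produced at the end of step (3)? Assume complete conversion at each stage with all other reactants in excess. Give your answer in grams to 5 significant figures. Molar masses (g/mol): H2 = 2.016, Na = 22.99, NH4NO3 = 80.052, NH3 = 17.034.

290.72 g

n(Na) = 250.47 / 22.99 = 10.8947 mol.
Reaction (1): Na→H2 ratio 2:1 ⇒ n(H2) = 5.44737 mol.
Reaction (2): H2→NH3 ratio 3:2 ⇒ n(NH3) = 3.63158 mol.
Reaction (3): NH3→NH4NO3 ratio 1:1 ⇒ n(NH4NO3) = 3.63158 mol.
Mass of NH4NO3 = 3.63158 × 80.052 = 290.715 g.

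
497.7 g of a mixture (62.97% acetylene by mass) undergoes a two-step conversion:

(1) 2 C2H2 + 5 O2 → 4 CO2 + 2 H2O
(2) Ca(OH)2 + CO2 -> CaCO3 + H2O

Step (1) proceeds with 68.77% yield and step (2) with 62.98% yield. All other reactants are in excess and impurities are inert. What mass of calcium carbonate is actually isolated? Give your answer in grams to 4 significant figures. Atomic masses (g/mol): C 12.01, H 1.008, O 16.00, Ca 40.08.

Pure C2H2 = 497.7 × 0.6297 = 313.40 g.
M(C2H2) = 2(12.01) + 2(1.008) = 26.036 g/mol.
M(CaCO3) = 40.08 + 12.01 + 3(16.00) = 100.09 g/mol.
n(C2H2) = 313.40 / 26.036 = 12.037 mol.
Step 1 (C2H2:CO2 = 2:4): theoretical n(CO2) = 24.074 mol; at 68.77% yield, n(CO2) = 16.556 mol.
Step 2 (CO2:CaCO3 = 1:1): theoretical n(CaCO3) = 16.556 mol, so theoretical mass = 16.556 × 100.09 = 1657.1 g.
At 62.98% yield, actual mass of CaCO3 = 1657.1 × 0.6298 = 1043.6 g.

1044 g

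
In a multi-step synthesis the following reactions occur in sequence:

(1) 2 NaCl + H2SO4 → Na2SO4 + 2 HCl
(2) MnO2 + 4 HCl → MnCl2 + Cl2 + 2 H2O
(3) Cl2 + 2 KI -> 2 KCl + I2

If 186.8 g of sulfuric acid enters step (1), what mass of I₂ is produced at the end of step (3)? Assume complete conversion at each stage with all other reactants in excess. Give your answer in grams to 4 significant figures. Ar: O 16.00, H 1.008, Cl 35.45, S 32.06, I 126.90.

M(H2SO4) = 2(1.008) + 32.06 + 4(16.00) = 98.076 g/mol.
M(I2) = 2(126.90) = 253.80 g/mol.
n(H2SO4) = 186.8 / 98.076 = 1.9046 mol.
Reaction (1): H2SO4→HCl ratio 1:2 ⇒ n(HCl) = 3.8093 mol.
Reaction (2): HCl→Cl2 ratio 4:1 ⇒ n(Cl2) = 0.95232 mol.
Reaction (3): Cl2→I2 ratio 1:1 ⇒ n(I2) = 0.95232 mol.
Mass of I2 = 0.95232 × 253.80 = 241.70 g.

241.7 g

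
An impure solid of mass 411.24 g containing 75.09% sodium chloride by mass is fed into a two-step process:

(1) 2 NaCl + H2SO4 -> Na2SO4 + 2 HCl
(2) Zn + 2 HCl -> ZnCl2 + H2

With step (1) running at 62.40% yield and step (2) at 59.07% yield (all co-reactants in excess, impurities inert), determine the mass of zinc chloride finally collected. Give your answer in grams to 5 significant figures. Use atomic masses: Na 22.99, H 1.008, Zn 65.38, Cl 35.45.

Pure NaCl = 411.24 × 0.7509 = 308.800 g.
M(NaCl) = 22.99 + 35.45 = 58.44 g/mol.
M(ZnCl2) = 65.38 + 2(35.45) = 136.28 g/mol.
n(NaCl) = 308.800 / 58.44 = 5.28405 mol.
Step 1 (NaCl:HCl = 2:2): theoretical n(HCl) = 5.28405 mol; at 62.40% yield, n(HCl) = 3.29725 mol.
Step 2 (HCl:ZnCl2 = 2:1): theoretical n(ZnCl2) = 1.64862 mol, so theoretical mass = 1.64862 × 136.28 = 224.675 g.
At 59.07% yield, actual mass of ZnCl2 = 224.675 × 0.5907 = 132.715 g.

132.72 g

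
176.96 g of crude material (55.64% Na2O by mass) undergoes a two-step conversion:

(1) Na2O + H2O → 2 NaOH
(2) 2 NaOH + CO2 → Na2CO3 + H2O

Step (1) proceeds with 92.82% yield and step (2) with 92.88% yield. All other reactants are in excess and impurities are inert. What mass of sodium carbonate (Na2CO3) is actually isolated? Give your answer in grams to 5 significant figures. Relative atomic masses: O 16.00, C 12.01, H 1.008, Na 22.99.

Pure Na2O = 176.96 × 0.5564 = 98.4605 g.
M(Na2O) = 2(22.99) + 16.00 = 61.98 g/mol.
M(Na2CO3) = 2(22.99) + 12.01 + 3(16.00) = 105.99 g/mol.
n(Na2O) = 98.4605 / 61.98 = 1.58859 mol.
Step 1 (Na2O:NaOH = 1:2): theoretical n(NaOH) = 3.17717 mol; at 92.82% yield, n(NaOH) = 2.94905 mol.
Step 2 (NaOH:Na2CO3 = 2:1): theoretical n(Na2CO3) = 1.47453 mol, so theoretical mass = 1.47453 × 105.99 = 156.285 g.
At 92.88% yield, actual mass of Na2CO3 = 156.285 × 0.9288 = 145.157 g.

145.16 g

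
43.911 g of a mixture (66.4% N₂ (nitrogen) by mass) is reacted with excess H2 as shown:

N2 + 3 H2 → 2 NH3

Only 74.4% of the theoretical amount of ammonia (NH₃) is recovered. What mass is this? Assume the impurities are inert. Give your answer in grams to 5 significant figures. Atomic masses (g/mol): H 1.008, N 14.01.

26.375 g

Pure N2 available = 43.911 g × 0.664 = 29.1569 g.
M(N2) = 2(14.01) = 28.02 g/mol.
M(NH3) = 14.01 + 3(1.008) = 17.034 g/mol.
n(N2) = 29.1569 g / 28.02 g/mol = 1.04057 mol.
From the equation the N2:NH3 mole ratio is 1:2, so n(NH3) = 1.04057 × 2/1 = 2.08115 mol.
Mass of NH3 = 2.08115 mol × 17.034 g/mol = 35.4503 g.
Actual mass collected = 35.4503 g × 0.744 = 26.3750 g.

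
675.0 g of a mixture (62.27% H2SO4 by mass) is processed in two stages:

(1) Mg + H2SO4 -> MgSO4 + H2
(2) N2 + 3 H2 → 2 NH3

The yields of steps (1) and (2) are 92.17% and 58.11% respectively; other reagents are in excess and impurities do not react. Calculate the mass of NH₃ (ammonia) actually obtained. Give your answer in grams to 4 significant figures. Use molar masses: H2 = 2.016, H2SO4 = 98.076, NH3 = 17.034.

Pure H2SO4 = 675.0 × 0.6227 = 420.32 g.
n(H2SO4) = 420.32 / 98.076 = 4.2857 mol.
Step 1 (H2SO4:H2 = 1:1): theoretical n(H2) = 4.2857 mol; at 92.17% yield, n(H2) = 3.9501 mol.
Step 2 (H2:NH3 = 3:2): theoretical n(NH3) = 2.6334 mol, so theoretical mass = 2.6334 × 17.034 = 44.857 g.
At 58.11% yield, actual mass of NH3 = 44.857 × 0.5811 = 26.067 g.

26.07 g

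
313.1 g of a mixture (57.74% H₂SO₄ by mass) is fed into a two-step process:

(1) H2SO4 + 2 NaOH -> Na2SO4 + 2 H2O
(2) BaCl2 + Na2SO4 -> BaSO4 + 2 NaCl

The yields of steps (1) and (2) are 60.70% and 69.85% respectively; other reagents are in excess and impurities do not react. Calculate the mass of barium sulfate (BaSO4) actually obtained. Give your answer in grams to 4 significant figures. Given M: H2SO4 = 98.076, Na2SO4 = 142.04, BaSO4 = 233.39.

182.4 g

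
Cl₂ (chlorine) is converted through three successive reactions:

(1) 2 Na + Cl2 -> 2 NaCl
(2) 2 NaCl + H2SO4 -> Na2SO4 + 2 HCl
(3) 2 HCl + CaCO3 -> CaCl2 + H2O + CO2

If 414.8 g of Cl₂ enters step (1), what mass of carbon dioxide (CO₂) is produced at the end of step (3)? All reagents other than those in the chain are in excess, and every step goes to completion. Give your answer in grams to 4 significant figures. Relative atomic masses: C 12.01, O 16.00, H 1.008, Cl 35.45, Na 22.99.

257.5 g

M(Cl2) = 2(35.45) = 70.90 g/mol.
M(CO2) = 12.01 + 2(16.00) = 44.01 g/mol.
n(Cl2) = 414.8 / 70.90 = 5.8505 mol.
Reaction (1): Cl2→NaCl ratio 1:2 ⇒ n(NaCl) = 11.701 mol.
Reaction (2): NaCl→HCl ratio 2:2 ⇒ n(HCl) = 11.701 mol.
Reaction (3): HCl→CO2 ratio 2:1 ⇒ n(CO2) = 5.8505 mol.
Mass of CO2 = 5.8505 × 44.01 = 257.48 g.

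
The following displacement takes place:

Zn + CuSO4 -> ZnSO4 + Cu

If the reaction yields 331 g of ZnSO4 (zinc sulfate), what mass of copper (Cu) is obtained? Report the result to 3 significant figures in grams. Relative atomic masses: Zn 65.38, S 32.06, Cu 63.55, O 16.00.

130 g

M(ZnSO4) = 65.38 + 32.06 + 4(16.00) = 161.44 g/mol.
M(Cu) = 63.55 g/mol.
n(ZnSO4) = 331.0 g / 161.44 g/mol = 2.050 mol.
From the equation the ZnSO4:Cu mole ratio is 1:1, so n(Cu) = 2.050 × 1/1 = 2.050 mol.
Mass of Cu = 2.050 mol × 63.55 g/mol = 130.3 g.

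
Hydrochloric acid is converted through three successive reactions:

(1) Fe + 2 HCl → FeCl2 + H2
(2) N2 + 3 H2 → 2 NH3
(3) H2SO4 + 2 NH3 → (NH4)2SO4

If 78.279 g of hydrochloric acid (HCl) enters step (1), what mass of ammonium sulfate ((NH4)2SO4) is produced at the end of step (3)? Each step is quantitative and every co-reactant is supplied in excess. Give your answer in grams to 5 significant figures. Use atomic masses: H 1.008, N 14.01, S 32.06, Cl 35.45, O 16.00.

M(HCl) = 1.008 + 35.45 = 36.458 g/mol.
M((NH4)2SO4) = 2(14.01) + 8(1.008) + 32.06 + 4(16.00) = 132.144 g/mol.
n(HCl) = 78.279 / 36.458 = 2.14710 mol.
Reaction (1): HCl→H2 ratio 2:1 ⇒ n(H2) = 1.07355 mol.
Reaction (2): H2→NH3 ratio 3:2 ⇒ n(NH3) = 0.715700 mol.
Reaction (3): NH3→(NH4)2SO4 ratio 2:1 ⇒ n((NH4)2SO4) = 0.357850 mol.
Mass of (NH4)2SO4 = 0.357850 × 132.144 = 47.2877 g.

47.288 g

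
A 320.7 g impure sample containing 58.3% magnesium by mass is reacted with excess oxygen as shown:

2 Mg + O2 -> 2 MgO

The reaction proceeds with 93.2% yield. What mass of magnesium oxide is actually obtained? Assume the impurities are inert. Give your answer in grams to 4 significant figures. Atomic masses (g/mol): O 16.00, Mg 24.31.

288.9 g

Pure Mg available = 320.7 g × 0.583 = 186.97 g.
M(Mg) = 24.31 g/mol.
M(MgO) = 24.31 + 16.00 = 40.31 g/mol.
n(Mg) = 186.97 g / 24.31 g/mol = 7.6910 mol.
From the equation the Mg:MgO mole ratio is 2:2, so n(MgO) = 7.6910 × 2/2 = 7.6910 mol.
Mass of MgO = 7.6910 mol × 40.31 g/mol = 310.02 g.
Actual mass collected = 310.02 g × 0.932 = 288.94 g.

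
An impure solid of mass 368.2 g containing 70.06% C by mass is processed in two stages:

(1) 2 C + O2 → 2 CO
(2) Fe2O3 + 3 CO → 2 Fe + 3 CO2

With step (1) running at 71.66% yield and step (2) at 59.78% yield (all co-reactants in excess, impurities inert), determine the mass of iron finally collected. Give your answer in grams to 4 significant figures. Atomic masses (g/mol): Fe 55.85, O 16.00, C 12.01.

342.6 g

Pure C = 368.2 × 0.7006 = 257.96 g.
M(C) = 12.01 g/mol.
M(Fe) = 55.85 g/mol.
n(C) = 257.96 / 12.01 = 21.479 mol.
Step 1 (C:CO = 2:2): theoretical n(CO) = 21.479 mol; at 71.66% yield, n(CO) = 15.392 mol.
Step 2 (CO:Fe = 3:2): theoretical n(Fe) = 10.261 mol, so theoretical mass = 10.261 × 55.85 = 573.09 g.
At 59.78% yield, actual mass of Fe = 573.09 × 0.5978 = 342.59 g.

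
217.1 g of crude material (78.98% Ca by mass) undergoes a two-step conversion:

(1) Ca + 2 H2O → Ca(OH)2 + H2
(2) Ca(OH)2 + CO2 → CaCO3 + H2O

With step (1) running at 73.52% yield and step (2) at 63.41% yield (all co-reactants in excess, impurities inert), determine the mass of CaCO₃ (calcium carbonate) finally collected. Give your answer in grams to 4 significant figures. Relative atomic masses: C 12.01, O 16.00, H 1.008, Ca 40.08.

Pure Ca = 217.1 × 0.7898 = 171.47 g.
M(Ca) = 40.08 g/mol.
M(CaCO3) = 40.08 + 12.01 + 3(16.00) = 100.09 g/mol.
n(Ca) = 171.47 / 40.08 = 4.2781 mol.
Step 1 (Ca:Ca(OH)2 = 1:1): theoretical n(Ca(OH)2) = 4.2781 mol; at 73.52% yield, n(Ca(OH)2) = 3.1452 mol.
Step 2 (Ca(OH)2:CaCO3 = 1:1): theoretical n(CaCO3) = 3.1452 mol, so theoretical mass = 3.1452 × 100.09 = 314.81 g.
At 63.41% yield, actual mass of CaCO3 = 314.81 × 0.6341 = 199.62 g.

199.6 g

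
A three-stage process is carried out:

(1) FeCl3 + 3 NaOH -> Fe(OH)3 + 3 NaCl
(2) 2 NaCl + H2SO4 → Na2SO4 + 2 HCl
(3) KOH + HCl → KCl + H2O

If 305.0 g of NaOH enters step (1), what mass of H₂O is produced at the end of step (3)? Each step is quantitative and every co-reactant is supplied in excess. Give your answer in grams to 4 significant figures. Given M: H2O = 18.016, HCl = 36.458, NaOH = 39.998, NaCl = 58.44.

n(NaOH) = 305.0 / 39.998 = 7.6254 mol.
Reaction (1): NaOH→NaCl ratio 3:3 ⇒ n(NaCl) = 7.6254 mol.
Reaction (2): NaCl→HCl ratio 2:2 ⇒ n(HCl) = 7.6254 mol.
Reaction (3): HCl→H2O ratio 1:1 ⇒ n(H2O) = 7.6254 mol.
Mass of H2O = 7.6254 × 18.016 = 137.38 g.

137.4 g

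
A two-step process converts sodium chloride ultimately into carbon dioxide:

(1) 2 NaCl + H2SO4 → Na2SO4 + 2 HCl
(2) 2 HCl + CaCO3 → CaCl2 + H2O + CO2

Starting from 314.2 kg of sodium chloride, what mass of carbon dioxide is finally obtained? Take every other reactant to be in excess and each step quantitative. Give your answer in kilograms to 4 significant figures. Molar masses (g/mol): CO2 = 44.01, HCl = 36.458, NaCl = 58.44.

118.3 kg

314.2 kg = 314200 g.
n(NaCl) = 314200 / 58.44 = 5376.5 mol.
Step 1 gives a 2:2 ratio of NaCl to HCl, so n(HCl) = 5376.5 mol.
In step 2 the HCl:CO2 ratio is 2:1, so n(CO2) = 2688.2 mol.
Mass of CO2 = 2688.2 × 44.01 = 118310 g = 118.3 kg.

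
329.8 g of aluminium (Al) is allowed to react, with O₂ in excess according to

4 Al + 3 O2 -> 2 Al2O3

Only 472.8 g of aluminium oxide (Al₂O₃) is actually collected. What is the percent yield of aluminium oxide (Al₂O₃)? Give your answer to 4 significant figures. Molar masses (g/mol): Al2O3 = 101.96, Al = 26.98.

75.87 %

n(Al) = 329.80 g / 26.98 g/mol = 12.224 mol.
From the equation the Al:Al2O3 mole ratio is 4:2, so n(Al2O3) = 12.224 × 2/4 = 6.1119 mol.
Mass of Al2O3 = 6.1119 mol × 101.96 g/mol = 623.17 g.
This is the theoretical yield. Percent yield = 472.8 g / 623.17 g × 100% = 75.870%.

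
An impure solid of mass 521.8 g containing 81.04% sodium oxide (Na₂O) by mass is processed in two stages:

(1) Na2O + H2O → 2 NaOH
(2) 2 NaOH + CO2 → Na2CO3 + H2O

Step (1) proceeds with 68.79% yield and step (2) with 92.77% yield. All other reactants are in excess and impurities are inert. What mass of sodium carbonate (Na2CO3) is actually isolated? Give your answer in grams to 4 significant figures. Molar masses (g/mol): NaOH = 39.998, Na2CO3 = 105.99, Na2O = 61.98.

Pure Na2O = 521.8 × 0.8104 = 422.87 g.
n(Na2O) = 422.87 / 61.98 = 6.8226 mol.
Step 1 (Na2O:NaOH = 1:2): theoretical n(NaOH) = 13.645 mol; at 68.79% yield, n(NaOH) = 9.3866 mol.
Step 2 (NaOH:Na2CO3 = 2:1): theoretical n(Na2CO3) = 4.6933 mol, so theoretical mass = 4.6933 × 105.99 = 497.44 g.
At 92.77% yield, actual mass of Na2CO3 = 497.44 × 0.9277 = 461.48 g.

461.5 g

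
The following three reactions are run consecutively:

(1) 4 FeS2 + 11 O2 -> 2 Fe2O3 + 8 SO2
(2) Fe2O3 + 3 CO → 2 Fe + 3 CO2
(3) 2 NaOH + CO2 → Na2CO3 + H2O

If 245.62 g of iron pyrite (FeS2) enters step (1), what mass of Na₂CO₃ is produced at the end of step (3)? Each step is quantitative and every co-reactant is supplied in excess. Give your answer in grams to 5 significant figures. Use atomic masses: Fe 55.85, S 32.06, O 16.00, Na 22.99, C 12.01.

M(FeS2) = 55.85 + 2(32.06) = 119.97 g/mol.
M(Na2CO3) = 2(22.99) + 12.01 + 3(16.00) = 105.99 g/mol.
n(FeS2) = 245.62 / 119.97 = 2.04735 mol.
Reaction (1): FeS2→Fe2O3 ratio 4:2 ⇒ n(Fe2O3) = 1.02367 mol.
Reaction (2): Fe2O3→CO2 ratio 1:3 ⇒ n(CO2) = 3.07102 mol.
Reaction (3): CO2→Na2CO3 ratio 1:1 ⇒ n(Na2CO3) = 3.07102 mol.
Mass of Na2CO3 = 3.07102 × 105.99 = 325.497 g.

325.50 g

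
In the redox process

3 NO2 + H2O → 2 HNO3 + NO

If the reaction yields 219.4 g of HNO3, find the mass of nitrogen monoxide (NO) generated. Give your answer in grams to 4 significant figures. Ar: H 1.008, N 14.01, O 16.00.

M(HNO3) = 1.008 + 14.01 + 3(16.00) = 63.018 g/mol.
M(NO) = 14.01 + 16.00 = 30.01 g/mol.
n(HNO3) = 219.40 g / 63.018 g/mol = 3.4815 mol.
From the equation the HNO3:NO mole ratio is 2:1, so n(NO) = 3.4815 × 1/2 = 1.7408 mol.
Mass of NO = 1.7408 mol × 30.01 g/mol = 52.241 g.

52.24 g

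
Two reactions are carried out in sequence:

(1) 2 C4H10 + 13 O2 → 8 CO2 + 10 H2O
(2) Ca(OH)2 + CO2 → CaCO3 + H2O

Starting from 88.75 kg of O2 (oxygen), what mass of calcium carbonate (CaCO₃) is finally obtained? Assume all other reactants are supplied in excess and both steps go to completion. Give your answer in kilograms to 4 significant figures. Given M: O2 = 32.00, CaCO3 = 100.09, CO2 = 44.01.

88.75 kg = 88750 g.
n(O2) = 88750 / 32.00 = 2773.4 mol.
Step 1 gives a 13:8 ratio of O2 to CO2, so n(CO2) = 1706.7 mol.
In step 2 the CO2:CaCO3 ratio is 1:1, so n(CaCO3) = 1706.7 mol.
Mass of CaCO3 = 1706.7 × 100.09 = 170830 g = 170.8 kg.

170.8 kg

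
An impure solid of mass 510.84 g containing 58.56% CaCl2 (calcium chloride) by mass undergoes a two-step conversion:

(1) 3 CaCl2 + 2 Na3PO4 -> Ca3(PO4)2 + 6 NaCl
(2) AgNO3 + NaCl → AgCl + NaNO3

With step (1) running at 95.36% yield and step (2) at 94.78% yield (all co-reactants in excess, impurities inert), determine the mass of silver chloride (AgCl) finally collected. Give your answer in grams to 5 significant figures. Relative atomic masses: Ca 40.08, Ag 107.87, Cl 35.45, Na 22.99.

Pure CaCl2 = 510.84 × 0.5856 = 299.148 g.
M(CaCl2) = 40.08 + 2(35.45) = 110.98 g/mol.
M(AgCl) = 107.87 + 35.45 = 143.32 g/mol.
n(CaCl2) = 299.148 / 110.98 = 2.69551 mol.
Step 1 (CaCl2:NaCl = 3:6): theoretical n(NaCl) = 5.39102 mol; at 95.36% yield, n(NaCl) = 5.14088 mol.
Step 2 (NaCl:AgCl = 1:1): theoretical n(AgCl) = 5.14088 mol, so theoretical mass = 5.14088 × 143.32 = 736.791 g.
At 94.78% yield, actual mass of AgCl = 736.791 × 0.9478 = 698.330 g.

698.33 g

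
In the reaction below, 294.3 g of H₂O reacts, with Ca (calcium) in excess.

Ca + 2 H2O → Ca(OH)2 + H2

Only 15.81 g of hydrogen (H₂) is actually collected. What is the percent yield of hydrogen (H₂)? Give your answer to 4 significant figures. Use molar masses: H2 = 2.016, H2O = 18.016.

96.02 %

n(H2O) = 294.30 g / 18.016 g/mol = 16.335 mol.
From the equation the H2O:H2 mole ratio is 2:1, so n(H2) = 16.335 × 1/2 = 8.1677 mol.
Mass of H2 = 8.1677 mol × 2.016 g/mol = 16.466 g.
This is the theoretical yield. Percent yield = 15.81 g / 16.466 g × 100% = 96.015%.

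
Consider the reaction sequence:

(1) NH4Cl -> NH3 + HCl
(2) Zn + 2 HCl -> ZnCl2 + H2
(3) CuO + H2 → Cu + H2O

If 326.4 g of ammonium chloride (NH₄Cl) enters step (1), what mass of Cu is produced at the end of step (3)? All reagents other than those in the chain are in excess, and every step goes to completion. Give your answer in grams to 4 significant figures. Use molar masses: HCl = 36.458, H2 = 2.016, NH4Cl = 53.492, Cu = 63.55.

193.9 g

n(NH4Cl) = 326.4 / 53.492 = 6.1018 mol.
Reaction (1): NH4Cl→HCl ratio 1:1 ⇒ n(HCl) = 6.1018 mol.
Reaction (2): HCl→H2 ratio 2:1 ⇒ n(H2) = 3.0509 mol.
Reaction (3): H2→Cu ratio 1:1 ⇒ n(Cu) = 3.0509 mol.
Mass of Cu = 3.0509 × 63.55 = 193.89 g.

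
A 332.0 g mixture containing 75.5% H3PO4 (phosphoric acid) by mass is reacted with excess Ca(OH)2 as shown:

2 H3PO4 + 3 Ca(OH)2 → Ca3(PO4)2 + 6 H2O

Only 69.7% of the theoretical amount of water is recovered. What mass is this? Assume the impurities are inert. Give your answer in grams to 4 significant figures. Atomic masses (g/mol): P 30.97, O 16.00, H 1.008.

Pure H3PO4 available = 332.0 g × 0.755 = 250.66 g.
M(H3PO4) = 3(1.008) + 30.97 + 4(16.00) = 97.994 g/mol.
M(H2O) = 2(1.008) + 16.00 = 18.016 g/mol.
n(H3PO4) = 250.66 g / 97.994 g/mol = 2.5579 mol.
From the equation the H3PO4:H2O mole ratio is 2:6, so n(H2O) = 2.5579 × 6/2 = 7.6737 mol.
Mass of H2O = 7.6737 mol × 18.016 g/mol = 138.25 g.
Actual mass collected = 138.25 g × 0.697 = 96.360 g.

96.36 g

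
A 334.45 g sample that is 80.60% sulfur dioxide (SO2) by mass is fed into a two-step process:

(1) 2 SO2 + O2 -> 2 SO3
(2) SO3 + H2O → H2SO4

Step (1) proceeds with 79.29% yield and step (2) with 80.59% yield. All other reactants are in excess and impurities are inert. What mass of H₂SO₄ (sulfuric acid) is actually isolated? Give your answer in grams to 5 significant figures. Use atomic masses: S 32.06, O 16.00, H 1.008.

263.72 g

Pure SO2 = 334.45 × 0.8060 = 269.567 g.
M(SO2) = 32.06 + 2(16.00) = 64.06 g/mol.
M(H2SO4) = 2(1.008) + 32.06 + 4(16.00) = 98.076 g/mol.
n(SO2) = 269.567 / 64.06 = 4.20803 mol.
Step 1 (SO2:SO3 = 2:2): theoretical n(SO3) = 4.20803 mol; at 79.29% yield, n(SO3) = 3.33655 mol.
Step 2 (SO3:H2SO4 = 1:1): theoretical n(H2SO4) = 3.33655 mol, so theoretical mass = 3.33655 × 98.076 = 327.236 g.
At 80.59% yield, actual mass of H2SO4 = 327.236 × 0.8059 = 263.719 g.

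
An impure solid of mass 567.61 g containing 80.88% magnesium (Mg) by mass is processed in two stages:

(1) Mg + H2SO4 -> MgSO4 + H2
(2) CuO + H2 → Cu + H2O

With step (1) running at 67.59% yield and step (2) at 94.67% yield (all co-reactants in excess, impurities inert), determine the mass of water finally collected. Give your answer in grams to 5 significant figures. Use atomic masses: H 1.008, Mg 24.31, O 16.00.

Pure Mg = 567.61 × 0.8088 = 459.083 g.
M(Mg) = 24.31 g/mol.
M(H2O) = 2(1.008) + 16.00 = 18.016 g/mol.
n(Mg) = 459.083 / 24.31 = 18.8845 mol.
Step 1 (Mg:H2 = 1:1): theoretical n(H2) = 18.8845 mol; at 67.59% yield, n(H2) = 12.7641 mol.
Step 2 (H2:H2O = 1:1): theoretical n(H2O) = 12.7641 mol, so theoretical mass = 12.7641 × 18.016 = 229.957 g.
At 94.67% yield, actual mass of H2O = 229.957 × 0.9467 = 217.700 g.

217.70 g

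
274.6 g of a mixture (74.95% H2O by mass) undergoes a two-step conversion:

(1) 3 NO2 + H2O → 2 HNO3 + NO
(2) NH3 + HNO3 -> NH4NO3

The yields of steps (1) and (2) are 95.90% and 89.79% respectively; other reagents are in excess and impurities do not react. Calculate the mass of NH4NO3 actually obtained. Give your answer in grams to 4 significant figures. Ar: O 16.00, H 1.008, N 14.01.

Pure H2O = 274.6 × 0.7495 = 205.81 g.
M(H2O) = 2(1.008) + 16.00 = 18.016 g/mol.
M(NH4NO3) = 2(14.01) + 4(1.008) + 3(16.00) = 80.052 g/mol.
n(H2O) = 205.81 / 18.016 = 11.424 mol.
Step 1 (H2O:HNO3 = 1:2): theoretical n(HNO3) = 22.848 mol; at 95.90% yield, n(HNO3) = 21.911 mol.
Step 2 (HNO3:NH4NO3 = 1:1): theoretical n(NH4NO3) = 21.911 mol, so theoretical mass = 21.911 × 80.052 = 1754.0 g.
At 89.79% yield, actual mass of NH4NO3 = 1754.0 × 0.8979 = 1574.9 g.

1575 g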